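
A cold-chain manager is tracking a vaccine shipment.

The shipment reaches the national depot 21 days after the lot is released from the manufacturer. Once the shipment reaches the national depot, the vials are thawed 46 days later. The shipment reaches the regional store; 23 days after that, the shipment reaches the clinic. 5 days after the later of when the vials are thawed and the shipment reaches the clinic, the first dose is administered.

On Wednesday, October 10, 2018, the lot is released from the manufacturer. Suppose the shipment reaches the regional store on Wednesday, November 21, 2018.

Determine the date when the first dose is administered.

Friday, December 21, 2018

The lot is released from the manufacturer: Oct 10, 2018.
The shipment reaches the national depot: Oct 10, 2018 + 21 days = Oct 31, 2018.
The vials are thawed: Oct 31, 2018 + 46 days = Dec 16, 2018.
The shipment reaches the regional store: Nov 21, 2018.
The shipment reaches the clinic: Nov 21, 2018 + 23 days = Dec 14, 2018.
Both prerequisites met — the vials are thawed (Dec 16, 2018), the shipment reaches the clinic (Dec 14, 2018); the later is Dec 16, 2018.
The first dose is administered: Dec 16, 2018 + 5 days = Dec 21, 2018.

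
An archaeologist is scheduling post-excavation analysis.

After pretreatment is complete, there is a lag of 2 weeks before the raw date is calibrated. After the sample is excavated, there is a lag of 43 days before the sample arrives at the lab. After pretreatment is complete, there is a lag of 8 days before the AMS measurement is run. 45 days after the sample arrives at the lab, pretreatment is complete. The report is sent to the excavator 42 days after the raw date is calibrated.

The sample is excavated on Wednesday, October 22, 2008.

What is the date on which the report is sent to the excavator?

Sunday, March 15, 2009

The sample is excavated: Oct 22, 2008.
The sample arrives at the lab: Oct 22, 2008 + 43 days = Dec 4, 2008.
Pretreatment is complete: Dec 4, 2008 + 45 days = Jan 18, 2009.
The raw date is calibrated: Jan 18, 2009 + 2 weeks = Feb 1, 2009.
The report is sent to the excavator: Feb 1, 2009 + 42 days = Mar 15, 2009.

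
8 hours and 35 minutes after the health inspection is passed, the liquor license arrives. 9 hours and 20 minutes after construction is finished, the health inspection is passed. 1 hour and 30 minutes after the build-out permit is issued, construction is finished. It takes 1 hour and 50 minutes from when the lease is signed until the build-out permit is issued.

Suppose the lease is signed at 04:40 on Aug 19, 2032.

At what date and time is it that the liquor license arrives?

The lease is signed: 04:40 Aug 19, 2032.
The build-out permit is issued: 04:40 Aug 19, 2032 + 1h50m = 06:30 Aug 19, 2032.
Construction is finished: 06:30 Aug 19, 2032 + 1h30m = 08:00 Aug 19, 2032.
The health inspection is passed: 08:00 Aug 19, 2032 + 9h20m = 17:20 Aug 19, 2032.
The liquor license arrives: 17:20 Aug 19, 2032 + 8h35m = 01:55 Aug 20, 2032.

01:55 on Aug 20, 2032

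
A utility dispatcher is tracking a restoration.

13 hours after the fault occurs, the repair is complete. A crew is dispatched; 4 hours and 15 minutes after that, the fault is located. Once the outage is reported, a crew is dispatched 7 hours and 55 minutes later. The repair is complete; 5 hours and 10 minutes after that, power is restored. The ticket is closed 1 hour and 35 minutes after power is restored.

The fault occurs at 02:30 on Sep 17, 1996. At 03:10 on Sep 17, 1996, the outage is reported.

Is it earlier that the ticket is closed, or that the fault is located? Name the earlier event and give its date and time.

The fault is located — 15:20 on Sep 17, 1996

The fault occurs: 02:30 Sep 17, 1996.
The repair is complete: 02:30 Sep 17, 1996 + 13h = 15:30 Sep 17, 1996.
Power is restored: 15:30 Sep 17, 1996 + 5h10m = 20:40 Sep 17, 1996.
The ticket is closed: 20:40 Sep 17, 1996 + 1h35m = 22:15 Sep 17, 1996.
The outage is reported: 03:10 Sep 17, 1996.
A crew is dispatched: 03:10 Sep 17, 1996 + 7h55m = 11:05 Sep 17, 1996.
The fault is located: 11:05 Sep 17, 1996 + 4h15m = 15:20 Sep 17, 1996.
Comparing: the ticket is closed at 22:15 Sep 17, 1996 vs the fault is located at 15:20 Sep 17, 1996. Earlier: the fault is located.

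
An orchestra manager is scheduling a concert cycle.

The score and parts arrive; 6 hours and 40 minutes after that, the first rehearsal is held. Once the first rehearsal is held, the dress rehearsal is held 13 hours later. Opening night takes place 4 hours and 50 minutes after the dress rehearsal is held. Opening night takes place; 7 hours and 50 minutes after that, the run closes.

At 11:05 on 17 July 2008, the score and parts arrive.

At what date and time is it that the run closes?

The score and parts arrive: 11:05 Jul 17, 2008.
The first rehearsal is held: 11:05 Jul 17, 2008 + 6h40m = 17:45 Jul 17, 2008.
The dress rehearsal is held: 17:45 Jul 17, 2008 + 13h = 06:45 Jul 18, 2008.
Opening night takes place: 06:45 Jul 18, 2008 + 4h50m = 11:35 Jul 18, 2008.
The run closes: 11:35 Jul 18, 2008 + 7h50m = 19:25 Jul 18, 2008.

19:25 on 18 July 2008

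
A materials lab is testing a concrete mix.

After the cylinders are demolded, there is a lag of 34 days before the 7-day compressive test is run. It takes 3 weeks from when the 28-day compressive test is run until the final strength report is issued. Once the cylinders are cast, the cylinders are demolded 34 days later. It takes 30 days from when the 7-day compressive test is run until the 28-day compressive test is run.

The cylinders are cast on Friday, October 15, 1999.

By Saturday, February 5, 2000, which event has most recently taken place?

The 28-day compressive test is run

The cylinders are cast: Oct 15, 1999.
The cylinders are demolded: Oct 15, 1999 + 34 days = Nov 18, 1999.
The 7-day compressive test is run: Nov 18, 1999 + 34 days = Dec 22, 1999.
The 28-day compressive test is run: Dec 22, 1999 + 30 days = Jan 21, 2000.
The final strength report is issued: Jan 21, 2000 + 3 weeks = Feb 11, 2000.
Feb 5, 2000 falls between when the 28-day compressive test is run (Jan 21, 2000) and when the final strength report is issued (Feb 11, 2000).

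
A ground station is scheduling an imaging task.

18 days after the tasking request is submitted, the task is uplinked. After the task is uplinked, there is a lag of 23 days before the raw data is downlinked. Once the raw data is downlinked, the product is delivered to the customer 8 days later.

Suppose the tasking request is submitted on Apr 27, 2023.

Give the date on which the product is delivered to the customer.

Jun 15, 2023

The tasking request is submitted: Apr 27, 2023.
The task is uplinked: Apr 27, 2023 + 18 days = May 15, 2023.
The raw data is downlinked: May 15, 2023 + 23 days = Jun 7, 2023.
The product is delivered to the customer: Jun 7, 2023 + 8 days = Jun 15, 2023.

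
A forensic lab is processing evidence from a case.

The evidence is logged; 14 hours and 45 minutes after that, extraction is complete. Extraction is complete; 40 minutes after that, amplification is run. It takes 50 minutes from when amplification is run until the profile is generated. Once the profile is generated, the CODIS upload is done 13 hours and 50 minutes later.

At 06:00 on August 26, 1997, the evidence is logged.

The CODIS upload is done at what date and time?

12:05 on August 27, 1997

The evidence is logged: 06:00 Aug 26, 1997.
Extraction is complete: 06:00 Aug 26, 1997 + 14h45m = 20:45 Aug 26, 1997.
Amplification is run: 20:45 Aug 26, 1997 + 40m = 21:25 Aug 26, 1997.
The profile is generated: 21:25 Aug 26, 1997 + 50m = 22:15 Aug 26, 1997.
The CODIS upload is done: 22:15 Aug 26, 1997 + 13h50m = 12:05 Aug 27, 1997.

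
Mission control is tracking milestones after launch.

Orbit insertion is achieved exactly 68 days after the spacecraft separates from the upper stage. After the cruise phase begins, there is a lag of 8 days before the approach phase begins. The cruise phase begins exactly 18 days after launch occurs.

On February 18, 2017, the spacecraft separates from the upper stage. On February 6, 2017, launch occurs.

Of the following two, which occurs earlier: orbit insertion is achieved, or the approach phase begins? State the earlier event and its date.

The spacecraft separates from the upper stage: Feb 18, 2017.
Orbit insertion is achieved: Feb 18, 2017 + 68 days = Apr 27, 2017.
Launch occurs: Feb 6, 2017.
The cruise phase begins: Feb 6, 2017 + 18 days = Feb 24, 2017.
The approach phase begins: Feb 24, 2017 + 8 days = Mar 4, 2017.
Comparing: orbit insertion is achieved on Apr 27, 2017 vs the approach phase begins on Mar 4, 2017. Earlier: the approach phase begins.

The approach phase begins — March 4, 2017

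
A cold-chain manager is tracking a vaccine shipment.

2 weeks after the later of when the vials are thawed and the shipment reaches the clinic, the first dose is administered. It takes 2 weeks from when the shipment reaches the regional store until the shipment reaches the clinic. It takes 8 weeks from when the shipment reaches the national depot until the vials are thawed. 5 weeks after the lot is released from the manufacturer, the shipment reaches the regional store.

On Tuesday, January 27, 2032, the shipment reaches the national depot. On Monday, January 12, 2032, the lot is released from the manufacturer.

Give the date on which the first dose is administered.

The shipment reaches the national depot: Jan 27, 2032.
The vials are thawed: Jan 27, 2032 + 8 weeks = Mar 23, 2032.
The lot is released from the manufacturer: Jan 12, 2032.
The shipment reaches the regional store: Jan 12, 2032 + 5 weeks = Feb 16, 2032.
The shipment reaches the clinic: Feb 16, 2032 + 2 weeks = Mar 1, 2032.
Both prerequisites met — the vials are thawed (Mar 23, 2032), the shipment reaches the clinic (Mar 1, 2032); the later is Mar 23, 2032.
The first dose is administered: Mar 23, 2032 + 2 weeks = Apr 6, 2032.

Tuesday, April 6, 2032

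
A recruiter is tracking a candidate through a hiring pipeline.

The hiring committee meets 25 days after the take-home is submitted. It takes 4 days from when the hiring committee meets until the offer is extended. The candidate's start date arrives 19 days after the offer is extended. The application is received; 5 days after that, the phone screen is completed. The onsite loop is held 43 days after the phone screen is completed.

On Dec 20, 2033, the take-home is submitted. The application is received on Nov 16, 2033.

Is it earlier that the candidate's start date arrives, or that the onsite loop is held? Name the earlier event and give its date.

The take-home is submitted: Dec 20, 2033.
The hiring committee meets: Dec 20, 2033 + 25 days = Jan 14, 2034.
The offer is extended: Jan 14, 2034 + 4 days = Jan 18, 2034.
The candidate's start date arrives: Jan 18, 2034 + 19 days = Feb 6, 2034.
The application is received: Nov 16, 2033.
The phone screen is completed: Nov 16, 2033 + 5 days = Nov 21, 2033.
The onsite loop is held: Nov 21, 2033 + 43 days = Jan 3, 2034.
Comparing: the candidate's start date arrives on Feb 6, 2034 vs the onsite loop is held on Jan 3, 2034. Earlier: the onsite loop is held.

The onsite loop is held — Jan 3, 2034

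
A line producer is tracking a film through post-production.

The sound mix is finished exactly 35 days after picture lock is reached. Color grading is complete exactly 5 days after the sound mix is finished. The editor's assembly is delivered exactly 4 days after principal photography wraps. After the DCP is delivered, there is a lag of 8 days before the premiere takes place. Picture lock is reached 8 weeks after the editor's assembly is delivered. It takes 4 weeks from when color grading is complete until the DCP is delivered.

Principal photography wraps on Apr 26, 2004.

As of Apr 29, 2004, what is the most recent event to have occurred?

Principal photography wraps

Principal photography wraps: Apr 26, 2004.
The editor's assembly is delivered: Apr 26, 2004 + 4 days = Apr 30, 2004.
Picture lock is reached: Apr 30, 2004 + 8 weeks = Jun 25, 2004.
The sound mix is finished: Jun 25, 2004 + 35 days = Jul 30, 2004.
Color grading is complete: Jul 30, 2004 + 5 days = Aug 4, 2004.
The DCP is delivered: Aug 4, 2004 + 4 weeks = Sep 1, 2004.
The premiere takes place: Sep 1, 2004 + 8 days = Sep 9, 2004.
Apr 29, 2004 falls between when principal photography wraps (Apr 26, 2004) and when the editor's assembly is delivered (Apr 30, 2004).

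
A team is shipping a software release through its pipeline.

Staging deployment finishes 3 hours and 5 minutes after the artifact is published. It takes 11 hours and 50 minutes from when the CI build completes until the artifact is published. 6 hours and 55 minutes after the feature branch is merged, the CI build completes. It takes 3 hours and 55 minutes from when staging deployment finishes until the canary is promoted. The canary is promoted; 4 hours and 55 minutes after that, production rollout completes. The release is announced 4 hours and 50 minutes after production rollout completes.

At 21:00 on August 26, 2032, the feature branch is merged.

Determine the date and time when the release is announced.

08:30 on August 28, 2032

The feature branch is merged: 21:00 Aug 26, 2032.
The CI build completes: 21:00 Aug 26, 2032 + 6h55m = 03:55 Aug 27, 2032.
The artifact is published: 03:55 Aug 27, 2032 + 11h50m = 15:45 Aug 27, 2032.
Staging deployment finishes: 15:45 Aug 27, 2032 + 3h05m = 18:50 Aug 27, 2032.
The canary is promoted: 18:50 Aug 27, 2032 + 3h55m = 22:45 Aug 27, 2032.
Production rollout completes: 22:45 Aug 27, 2032 + 4h55m = 03:40 Aug 28, 2032.
The release is announced: 03:40 Aug 28, 2032 + 4h50m = 08:30 Aug 28, 2032.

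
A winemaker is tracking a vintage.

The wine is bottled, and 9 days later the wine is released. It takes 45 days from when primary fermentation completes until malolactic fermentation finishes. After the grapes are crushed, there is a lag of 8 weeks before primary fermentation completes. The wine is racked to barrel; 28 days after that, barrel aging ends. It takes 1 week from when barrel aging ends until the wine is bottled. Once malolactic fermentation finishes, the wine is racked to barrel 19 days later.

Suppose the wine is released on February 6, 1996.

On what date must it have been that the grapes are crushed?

The wine is released: Feb 6, 1996.
The wine is bottled: Feb 6, 1996 − 9 days = Jan 28, 1996.
Barrel aging ends: Jan 28, 1996 − 1 week = Jan 21, 1996.
The wine is racked to barrel: Jan 21, 1996 − 28 days = Dec 24, 1995.
Malolactic fermentation finishes: Dec 24, 1995 − 19 days = Dec 5, 1995.
Primary fermentation completes: Dec 5, 1995 − 45 days = Oct 21, 1995.
The grapes are crushed: Oct 21, 1995 − 8 weeks = Aug 26, 1995.

August 26, 1995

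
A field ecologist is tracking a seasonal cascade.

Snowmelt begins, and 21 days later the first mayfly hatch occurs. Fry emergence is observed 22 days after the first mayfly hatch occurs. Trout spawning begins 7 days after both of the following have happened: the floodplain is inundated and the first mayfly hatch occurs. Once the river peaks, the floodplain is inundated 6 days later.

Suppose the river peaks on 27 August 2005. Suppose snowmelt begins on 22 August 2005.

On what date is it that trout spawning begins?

The river peaks: Aug 27, 2005.
The floodplain is inundated: Aug 27, 2005 + 6 days = Sep 2, 2005.
Snowmelt begins: Aug 22, 2005.
The first mayfly hatch occurs: Aug 22, 2005 + 21 days = Sep 12, 2005.
Both prerequisites met — the floodplain is inundated (Sep 2, 2005), the first mayfly hatch occurs (Sep 12, 2005); the later is Sep 12, 2005.
Trout spawning begins: Sep 12, 2005 + 7 days = Sep 19, 2005.

19 September 2005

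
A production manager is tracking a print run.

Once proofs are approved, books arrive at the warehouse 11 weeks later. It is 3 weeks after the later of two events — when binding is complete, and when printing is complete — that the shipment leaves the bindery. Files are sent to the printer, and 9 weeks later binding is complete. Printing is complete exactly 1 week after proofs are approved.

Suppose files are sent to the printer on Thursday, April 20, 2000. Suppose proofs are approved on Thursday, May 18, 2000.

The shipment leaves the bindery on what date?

Files are sent to the printer: Apr 20, 2000.
Binding is complete: Apr 20, 2000 + 9 weeks = Jun 22, 2000.
Proofs are approved: May 18, 2000.
Printing is complete: May 18, 2000 + 1 week = May 25, 2000.
Both prerequisites met — binding is complete (Jun 22, 2000), printing is complete (May 25, 2000); the later is Jun 22, 2000.
The shipment leaves the bindery: Jun 22, 2000 + 3 weeks = Jul 13, 2000.

Thursday, July 13, 2000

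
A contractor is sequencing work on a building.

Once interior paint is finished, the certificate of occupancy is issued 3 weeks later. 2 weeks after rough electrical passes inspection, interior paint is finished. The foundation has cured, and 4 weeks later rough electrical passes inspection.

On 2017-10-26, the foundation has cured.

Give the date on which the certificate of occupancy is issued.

2017-12-28

The foundation has cured: Oct 26, 2017.
Rough electrical passes inspection: Oct 26, 2017 + 4 weeks = Nov 23, 2017.
Interior paint is finished: Nov 23, 2017 + 2 weeks = Dec 7, 2017.
The certificate of occupancy is issued: Dec 7, 2017 + 3 weeks = Dec 28, 2017.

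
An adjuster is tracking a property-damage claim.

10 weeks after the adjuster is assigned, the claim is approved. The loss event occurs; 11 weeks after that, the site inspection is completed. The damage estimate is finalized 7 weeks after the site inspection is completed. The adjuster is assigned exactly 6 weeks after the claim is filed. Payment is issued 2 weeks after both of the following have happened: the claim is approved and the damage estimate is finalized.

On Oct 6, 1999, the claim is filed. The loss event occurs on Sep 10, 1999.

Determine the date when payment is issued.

Feb 9, 2000

The claim is filed: Oct 6, 1999.
The adjuster is assigned: Oct 6, 1999 + 6 weeks = Nov 17, 1999.
The claim is approved: Nov 17, 1999 + 10 weeks = Jan 26, 2000.
The loss event occurs: Sep 10, 1999.
The site inspection is completed: Sep 10, 1999 + 11 weeks = Nov 26, 1999.
The damage estimate is finalized: Nov 26, 1999 + 7 weeks = Jan 14, 2000.
Both prerequisites met — the claim is approved (Jan 26, 2000), the damage estimate is finalized (Jan 14, 2000); the later is Jan 26, 2000.
Payment is issued: Jan 26, 2000 + 2 weeks = Feb 9, 2000.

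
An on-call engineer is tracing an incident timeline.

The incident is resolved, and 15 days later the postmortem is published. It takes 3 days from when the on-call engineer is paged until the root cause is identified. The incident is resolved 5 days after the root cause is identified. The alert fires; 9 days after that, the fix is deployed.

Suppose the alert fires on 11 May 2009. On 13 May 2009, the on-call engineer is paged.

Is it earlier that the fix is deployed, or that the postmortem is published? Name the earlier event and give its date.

The fix is deployed — 20 May 2009

The alert fires: May 11, 2009.
The fix is deployed: May 11, 2009 + 9 days = May 20, 2009.
The on-call engineer is paged: May 13, 2009.
The root cause is identified: May 13, 2009 + 3 days = May 16, 2009.
The incident is resolved: May 16, 2009 + 5 days = May 21, 2009.
The postmortem is published: May 21, 2009 + 15 days = Jun 5, 2009.
Comparing: the fix is deployed on May 20, 2009 vs the postmortem is published on Jun 5, 2009. Earlier: the fix is deployed.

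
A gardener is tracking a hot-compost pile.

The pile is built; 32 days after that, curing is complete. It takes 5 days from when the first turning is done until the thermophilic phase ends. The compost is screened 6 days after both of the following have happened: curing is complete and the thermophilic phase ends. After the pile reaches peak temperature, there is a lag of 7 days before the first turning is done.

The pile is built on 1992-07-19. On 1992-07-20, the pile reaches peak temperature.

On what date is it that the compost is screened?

The pile is built: Jul 19, 1992.
Curing is complete: Jul 19, 1992 + 32 days = Aug 20, 1992.
The pile reaches peak temperature: Jul 20, 1992.
The first turning is done: Jul 20, 1992 + 7 days = Jul 27, 1992.
The thermophilic phase ends: Jul 27, 1992 + 5 days = Aug 1, 1992.
Both prerequisites met — curing is complete (Aug 20, 1992), the thermophilic phase ends (Aug 1, 1992); the later is Aug 20, 1992.
The compost is screened: Aug 20, 1992 + 6 days = Aug 26, 1992.

1992-08-26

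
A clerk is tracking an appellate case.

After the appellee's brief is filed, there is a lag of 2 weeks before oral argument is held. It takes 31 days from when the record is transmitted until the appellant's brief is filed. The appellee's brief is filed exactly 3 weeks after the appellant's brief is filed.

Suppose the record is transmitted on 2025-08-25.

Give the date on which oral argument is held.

The record is transmitted: Aug 25, 2025.
The appellant's brief is filed: Aug 25, 2025 + 31 days = Sep 25, 2025.
The appellee's brief is filed: Sep 25, 2025 + 3 weeks = Oct 16, 2025.
Oral argument is held: Oct 16, 2025 + 2 weeks = Oct 30, 2025.

2025-10-30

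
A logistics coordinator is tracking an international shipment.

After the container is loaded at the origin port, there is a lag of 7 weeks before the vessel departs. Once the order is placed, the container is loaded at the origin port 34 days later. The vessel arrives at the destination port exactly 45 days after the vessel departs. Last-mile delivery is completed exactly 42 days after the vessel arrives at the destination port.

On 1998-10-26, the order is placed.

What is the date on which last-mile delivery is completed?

1999-04-14

The order is placed: Oct 26, 1998.
The container is loaded at the origin port: Oct 26, 1998 + 34 days = Nov 29, 1998.
The vessel departs: Nov 29, 1998 + 7 weeks = Jan 17, 1999.
The vessel arrives at the destination port: Jan 17, 1999 + 45 days = Mar 3, 1999.
Last-mile delivery is completed: Mar 3, 1999 + 42 days = Apr 14, 1999.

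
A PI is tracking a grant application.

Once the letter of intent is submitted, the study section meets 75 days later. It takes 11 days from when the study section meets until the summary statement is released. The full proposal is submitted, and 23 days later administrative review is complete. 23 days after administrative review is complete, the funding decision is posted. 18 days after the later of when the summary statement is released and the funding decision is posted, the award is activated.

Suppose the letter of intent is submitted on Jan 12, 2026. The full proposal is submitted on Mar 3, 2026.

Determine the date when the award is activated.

The letter of intent is submitted: Jan 12, 2026.
The study section meets: Jan 12, 2026 + 75 days = Mar 28, 2026.
The summary statement is released: Mar 28, 2026 + 11 days = Apr 8, 2026.
The full proposal is submitted: Mar 3, 2026.
Administrative review is complete: Mar 3, 2026 + 23 days = Mar 26, 2026.
The funding decision is posted: Mar 26, 2026 + 23 days = Apr 18, 2026.
Both prerequisites met — the summary statement is released (Apr 8, 2026), the funding decision is posted (Apr 18, 2026); the later is Apr 18, 2026.
The award is activated: Apr 18, 2026 + 18 days = May 6, 2026.

May 6, 2026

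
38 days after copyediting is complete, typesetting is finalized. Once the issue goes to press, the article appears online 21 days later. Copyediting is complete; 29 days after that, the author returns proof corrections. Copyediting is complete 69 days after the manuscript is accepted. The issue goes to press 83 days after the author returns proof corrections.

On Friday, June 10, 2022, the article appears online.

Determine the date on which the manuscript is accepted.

The article appears online: Jun 10, 2022.
The issue goes to press: Jun 10, 2022 − 21 days = May 20, 2022.
The author returns proof corrections: May 20, 2022 − 83 days = Feb 26, 2022.
Copyediting is complete: Feb 26, 2022 − 29 days = Jan 28, 2022.
The manuscript is accepted: Jan 28, 2022 − 69 days = Nov 20, 2021.

Saturday, November 20, 2021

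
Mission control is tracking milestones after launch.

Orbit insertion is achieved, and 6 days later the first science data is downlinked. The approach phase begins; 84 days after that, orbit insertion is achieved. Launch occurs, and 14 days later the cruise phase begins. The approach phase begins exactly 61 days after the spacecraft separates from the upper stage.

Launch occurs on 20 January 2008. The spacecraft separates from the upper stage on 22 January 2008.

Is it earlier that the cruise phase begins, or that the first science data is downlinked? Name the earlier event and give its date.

Launch occurs: Jan 20, 2008.
The cruise phase begins: Jan 20, 2008 + 14 days = Feb 3, 2008.
The spacecraft separates from the upper stage: Jan 22, 2008.
The approach phase begins: Jan 22, 2008 + 61 days = Mar 23, 2008.
Orbit insertion is achieved: Mar 23, 2008 + 84 days = Jun 15, 2008.
The first science data is downlinked: Jun 15, 2008 + 6 days = Jun 21, 2008.
Comparing: the cruise phase begins on Feb 3, 2008 vs the first science data is downlinked on Jun 21, 2008. Earlier: the cruise phase begins.

The cruise phase begins — 3 February 2008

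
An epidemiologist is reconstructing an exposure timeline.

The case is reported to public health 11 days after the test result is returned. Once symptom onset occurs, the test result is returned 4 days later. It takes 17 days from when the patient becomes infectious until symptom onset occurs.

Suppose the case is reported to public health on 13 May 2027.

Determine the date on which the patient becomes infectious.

The case is reported to public health: May 13, 2027.
The test result is returned: May 13, 2027 − 11 days = May 2, 2027.
Symptom onset occurs: May 2, 2027 − 4 days = Apr 28, 2027.
The patient becomes infectious: Apr 28, 2027 − 17 days = Apr 11, 2027.

11 April 2027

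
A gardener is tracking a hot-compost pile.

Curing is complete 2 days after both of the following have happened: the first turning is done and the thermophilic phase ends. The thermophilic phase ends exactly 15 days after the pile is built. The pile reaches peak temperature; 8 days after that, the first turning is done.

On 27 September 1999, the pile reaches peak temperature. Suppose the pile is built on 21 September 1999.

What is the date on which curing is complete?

8 October 1999

The pile reaches peak temperature: Sep 27, 1999.
The first turning is done: Sep 27, 1999 + 8 days = Oct 5, 1999.
The pile is built: Sep 21, 1999.
The thermophilic phase ends: Sep 21, 1999 + 15 days = Oct 6, 1999.
Both prerequisites met — the first turning is done (Oct 5, 1999), the thermophilic phase ends (Oct 6, 1999); the later is Oct 6, 1999.
Curing is complete: Oct 6, 1999 + 2 days = Oct 8, 1999.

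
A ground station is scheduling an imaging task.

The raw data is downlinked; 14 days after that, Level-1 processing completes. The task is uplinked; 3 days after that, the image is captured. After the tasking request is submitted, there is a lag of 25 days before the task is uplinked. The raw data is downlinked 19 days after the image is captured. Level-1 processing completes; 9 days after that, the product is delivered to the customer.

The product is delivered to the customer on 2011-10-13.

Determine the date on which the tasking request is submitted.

The product is delivered to the customer: Oct 13, 2011.
Level-1 processing completes: Oct 13, 2011 − 9 days = Oct 4, 2011.
The raw data is downlinked: Oct 4, 2011 − 14 days = Sep 20, 2011.
The image is captured: Sep 20, 2011 − 19 days = Sep 1, 2011.
The task is uplinked: Sep 1, 2011 − 3 days = Aug 29, 2011.
The tasking request is submitted: Aug 29, 2011 − 25 days = Aug 4, 2011.

2011-08-04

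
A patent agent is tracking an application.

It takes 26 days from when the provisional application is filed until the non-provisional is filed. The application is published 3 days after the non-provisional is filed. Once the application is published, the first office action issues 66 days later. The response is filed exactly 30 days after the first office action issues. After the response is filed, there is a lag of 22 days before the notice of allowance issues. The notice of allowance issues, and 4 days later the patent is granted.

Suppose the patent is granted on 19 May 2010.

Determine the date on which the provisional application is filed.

19 December 2009

The patent is granted: May 19, 2010.
The notice of allowance issues: May 19, 2010 − 4 days = May 15, 2010.
The response is filed: May 15, 2010 − 22 days = Apr 23, 2010.
The first office action issues: Apr 23, 2010 − 30 days = Mar 24, 2010.
The application is published: Mar 24, 2010 − 66 days = Jan 17, 2010.
The non-provisional is filed: Jan 17, 2010 − 3 days = Jan 14, 2010.
The provisional application is filed: Jan 14, 2010 − 26 days = Dec 19, 2009.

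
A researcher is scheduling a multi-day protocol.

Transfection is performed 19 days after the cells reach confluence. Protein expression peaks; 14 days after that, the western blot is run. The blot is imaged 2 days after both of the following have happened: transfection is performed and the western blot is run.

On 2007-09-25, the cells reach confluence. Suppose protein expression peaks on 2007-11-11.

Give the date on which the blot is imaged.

The cells reach confluence: Sep 25, 2007.
Transfection is performed: Sep 25, 2007 + 19 days = Oct 14, 2007.
Protein expression peaks: Nov 11, 2007.
The western blot is run: Nov 11, 2007 + 14 days = Nov 25, 2007.
Both prerequisites met — transfection is performed (Oct 14, 2007), the western blot is run (Nov 25, 2007); the later is Nov 25, 2007.
The blot is imaged: Nov 25, 2007 + 2 days = Nov 27, 2007.

2007-11-27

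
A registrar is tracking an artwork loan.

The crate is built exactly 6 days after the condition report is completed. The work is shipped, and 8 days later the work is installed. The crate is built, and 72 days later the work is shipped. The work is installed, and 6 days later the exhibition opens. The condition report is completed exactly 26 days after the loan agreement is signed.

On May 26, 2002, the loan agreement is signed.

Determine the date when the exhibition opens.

Sep 21, 2002

The loan agreement is signed: May 26, 2002.
The condition report is completed: May 26, 2002 + 26 days = Jun 21, 2002.
The crate is built: Jun 21, 2002 + 6 days = Jun 27, 2002.
The work is shipped: Jun 27, 2002 + 72 days = Sep 7, 2002.
The work is installed: Sep 7, 2002 + 8 days = Sep 15, 2002.
The exhibition opens: Sep 15, 2002 + 6 days = Sep 21, 2002.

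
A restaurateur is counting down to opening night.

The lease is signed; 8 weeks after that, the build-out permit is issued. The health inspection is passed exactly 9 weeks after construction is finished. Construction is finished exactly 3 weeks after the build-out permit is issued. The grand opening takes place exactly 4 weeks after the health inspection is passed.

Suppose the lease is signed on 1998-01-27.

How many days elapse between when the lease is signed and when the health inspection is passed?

140 days

Causal path: the lease is signed → the build-out permit is issued → construction is finished → the health inspection is passed.
Total delay along the path: 8 + 3 + 9 weeks = 20 weeks = 140 days.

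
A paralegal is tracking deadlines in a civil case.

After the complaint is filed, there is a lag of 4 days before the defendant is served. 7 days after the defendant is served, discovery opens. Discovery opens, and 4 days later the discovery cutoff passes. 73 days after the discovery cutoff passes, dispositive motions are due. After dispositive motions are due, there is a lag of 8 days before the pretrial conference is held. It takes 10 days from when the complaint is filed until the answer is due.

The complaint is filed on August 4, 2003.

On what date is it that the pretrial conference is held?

November 8, 2003

The complaint is filed: Aug 4, 2003.
The defendant is served: Aug 4, 2003 + 4 days = Aug 8, 2003.
Discovery opens: Aug 8, 2003 + 7 days = Aug 15, 2003.
The discovery cutoff passes: Aug 15, 2003 + 4 days = Aug 19, 2003.
Dispositive motions are due: Aug 19, 2003 + 73 days = Oct 31, 2003.
The pretrial conference is held: Oct 31, 2003 + 8 days = Nov 8, 2003.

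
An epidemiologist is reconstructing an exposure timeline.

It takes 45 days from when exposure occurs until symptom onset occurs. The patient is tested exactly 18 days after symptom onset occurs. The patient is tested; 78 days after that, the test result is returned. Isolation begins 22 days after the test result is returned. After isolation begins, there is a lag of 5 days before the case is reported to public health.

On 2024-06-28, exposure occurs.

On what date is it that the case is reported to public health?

2024-12-13

Exposure occurs: Jun 28, 2024.
Symptom onset occurs: Jun 28, 2024 + 45 days = Aug 12, 2024.
The patient is tested: Aug 12, 2024 + 18 days = Aug 30, 2024.
The test result is returned: Aug 30, 2024 + 78 days = Nov 16, 2024.
Isolation begins: Nov 16, 2024 + 22 days = Dec 8, 2024.
The case is reported to public health: Dec 8, 2024 + 5 days = Dec 13, 2024.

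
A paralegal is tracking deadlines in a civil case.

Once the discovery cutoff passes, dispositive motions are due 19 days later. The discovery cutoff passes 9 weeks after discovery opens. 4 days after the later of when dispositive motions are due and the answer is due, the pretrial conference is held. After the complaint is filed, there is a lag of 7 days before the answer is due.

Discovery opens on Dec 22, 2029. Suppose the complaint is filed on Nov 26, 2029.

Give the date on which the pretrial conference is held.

Discovery opens: Dec 22, 2029.
The discovery cutoff passes: Dec 22, 2029 + 9 weeks = Feb 23, 2030.
Dispositive motions are due: Feb 23, 2030 + 19 days = Mar 14, 2030.
The complaint is filed: Nov 26, 2029.
The answer is due: Nov 26, 2029 + 7 days = Dec 3, 2029.
Both prerequisites met — dispositive motions are due (Mar 14, 2030), the answer is due (Dec 3, 2029); the later is Mar 14, 2030.
The pretrial conference is held: Mar 14, 2030 + 4 days = Mar 18, 2030.

Mar 18, 2030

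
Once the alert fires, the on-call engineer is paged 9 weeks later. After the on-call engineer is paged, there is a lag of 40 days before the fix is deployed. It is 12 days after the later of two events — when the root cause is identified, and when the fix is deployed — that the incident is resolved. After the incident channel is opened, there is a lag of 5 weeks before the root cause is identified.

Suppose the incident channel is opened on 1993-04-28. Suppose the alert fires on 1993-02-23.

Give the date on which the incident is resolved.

The incident channel is opened: Apr 28, 1993.
The root cause is identified: Apr 28, 1993 + 5 weeks = Jun 2, 1993.
The alert fires: Feb 23, 1993.
The on-call engineer is paged: Feb 23, 1993 + 9 weeks = Apr 27, 1993.
The fix is deployed: Apr 27, 1993 + 40 days = Jun 6, 1993.
Both prerequisites met — the root cause is identified (Jun 2, 1993), the fix is deployed (Jun 6, 1993); the later is Jun 6, 1993.
The incident is resolved: Jun 6, 1993 + 12 days = Jun 18, 1993.

1993-06-18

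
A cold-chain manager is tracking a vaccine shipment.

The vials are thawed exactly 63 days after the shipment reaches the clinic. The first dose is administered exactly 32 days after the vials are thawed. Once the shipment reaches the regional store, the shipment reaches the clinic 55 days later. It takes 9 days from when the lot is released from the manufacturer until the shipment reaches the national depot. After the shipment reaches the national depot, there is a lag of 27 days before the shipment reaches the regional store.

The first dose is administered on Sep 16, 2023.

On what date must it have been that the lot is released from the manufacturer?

The first dose is administered: Sep 16, 2023.
The vials are thawed: Sep 16, 2023 − 32 days = Aug 15, 2023.
The shipment reaches the clinic: Aug 15, 2023 − 63 days = Jun 13, 2023.
The shipment reaches the regional store: Jun 13, 2023 − 55 days = Apr 19, 2023.
The shipment reaches the national depot: Apr 19, 2023 − 27 days = Mar 23, 2023.
The lot is released from the manufacturer: Mar 23, 2023 − 9 days = Mar 14, 2023.

Mar 14, 2023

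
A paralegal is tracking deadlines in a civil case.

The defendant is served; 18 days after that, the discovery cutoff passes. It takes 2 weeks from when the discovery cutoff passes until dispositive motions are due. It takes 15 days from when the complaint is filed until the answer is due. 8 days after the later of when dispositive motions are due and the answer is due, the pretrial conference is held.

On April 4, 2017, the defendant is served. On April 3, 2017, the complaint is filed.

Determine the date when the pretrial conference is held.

The defendant is served: Apr 4, 2017.
The discovery cutoff passes: Apr 4, 2017 + 18 days = Apr 22, 2017.
Dispositive motions are due: Apr 22, 2017 + 2 weeks = May 6, 2017.
The complaint is filed: Apr 3, 2017.
The answer is due: Apr 3, 2017 + 15 days = Apr 18, 2017.
Both prerequisites met — dispositive motions are due (May 6, 2017), the answer is due (Apr 18, 2017); the later is May 6, 2017.
The pretrial conference is held: May 6, 2017 + 8 days = May 14, 2017.

May 14, 2017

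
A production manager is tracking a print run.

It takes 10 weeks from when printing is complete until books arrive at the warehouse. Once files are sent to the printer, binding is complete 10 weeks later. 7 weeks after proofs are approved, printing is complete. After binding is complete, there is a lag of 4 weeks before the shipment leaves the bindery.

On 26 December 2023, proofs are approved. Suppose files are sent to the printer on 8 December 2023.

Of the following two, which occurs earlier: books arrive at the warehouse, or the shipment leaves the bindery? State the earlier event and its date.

The shipment leaves the bindery — 15 March 2024

Proofs are approved: Dec 26, 2023.
Printing is complete: Dec 26, 2023 + 7 weeks = Feb 13, 2024.
Books arrive at the warehouse: Feb 13, 2024 + 10 weeks = Apr 23, 2024.
Files are sent to the printer: Dec 8, 2023.
Binding is complete: Dec 8, 2023 + 10 weeks = Feb 16, 2024.
The shipment leaves the bindery: Feb 16, 2024 + 4 weeks = Mar 15, 2024.
Comparing: books arrive at the warehouse on Apr 23, 2024 vs the shipment leaves the bindery on Mar 15, 2024. Earlier: the shipment leaves the bindery.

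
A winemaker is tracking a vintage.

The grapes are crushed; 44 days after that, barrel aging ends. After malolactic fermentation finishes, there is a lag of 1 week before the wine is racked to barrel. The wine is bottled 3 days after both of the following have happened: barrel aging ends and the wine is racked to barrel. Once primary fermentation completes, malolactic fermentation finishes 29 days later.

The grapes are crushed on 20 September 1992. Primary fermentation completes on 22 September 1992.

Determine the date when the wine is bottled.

The grapes are crushed: Sep 20, 1992.
Barrel aging ends: Sep 20, 1992 + 44 days = Nov 3, 1992.
Primary fermentation completes: Sep 22, 1992.
Malolactic fermentation finishes: Sep 22, 1992 + 29 days = Oct 21, 1992.
The wine is racked to barrel: Oct 21, 1992 + 1 week = Oct 28, 1992.
Both prerequisites met — barrel aging ends (Nov 3, 1992), the wine is racked to barrel (Oct 28, 1992); the later is Nov 3, 1992.
The wine is bottled: Nov 3, 1992 + 3 days = Nov 6, 1992.

6 November 1992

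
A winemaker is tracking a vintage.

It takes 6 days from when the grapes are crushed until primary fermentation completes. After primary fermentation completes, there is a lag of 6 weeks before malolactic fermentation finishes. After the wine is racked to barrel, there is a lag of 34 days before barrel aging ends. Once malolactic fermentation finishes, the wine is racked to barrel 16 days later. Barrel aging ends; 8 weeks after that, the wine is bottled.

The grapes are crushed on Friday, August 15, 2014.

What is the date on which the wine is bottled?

The grapes are crushed: Aug 15, 2014.
Primary fermentation completes: Aug 15, 2014 + 6 days = Aug 21, 2014.
Malolactic fermentation finishes: Aug 21, 2014 + 6 weeks = Oct 2, 2014.
The wine is racked to barrel: Oct 2, 2014 + 16 days = Oct 18, 2014.
Barrel aging ends: Oct 18, 2014 + 34 days = Nov 21, 2014.
The wine is bottled: Nov 21, 2014 + 8 weeks = Jan 16, 2015.

Friday, January 16, 2015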